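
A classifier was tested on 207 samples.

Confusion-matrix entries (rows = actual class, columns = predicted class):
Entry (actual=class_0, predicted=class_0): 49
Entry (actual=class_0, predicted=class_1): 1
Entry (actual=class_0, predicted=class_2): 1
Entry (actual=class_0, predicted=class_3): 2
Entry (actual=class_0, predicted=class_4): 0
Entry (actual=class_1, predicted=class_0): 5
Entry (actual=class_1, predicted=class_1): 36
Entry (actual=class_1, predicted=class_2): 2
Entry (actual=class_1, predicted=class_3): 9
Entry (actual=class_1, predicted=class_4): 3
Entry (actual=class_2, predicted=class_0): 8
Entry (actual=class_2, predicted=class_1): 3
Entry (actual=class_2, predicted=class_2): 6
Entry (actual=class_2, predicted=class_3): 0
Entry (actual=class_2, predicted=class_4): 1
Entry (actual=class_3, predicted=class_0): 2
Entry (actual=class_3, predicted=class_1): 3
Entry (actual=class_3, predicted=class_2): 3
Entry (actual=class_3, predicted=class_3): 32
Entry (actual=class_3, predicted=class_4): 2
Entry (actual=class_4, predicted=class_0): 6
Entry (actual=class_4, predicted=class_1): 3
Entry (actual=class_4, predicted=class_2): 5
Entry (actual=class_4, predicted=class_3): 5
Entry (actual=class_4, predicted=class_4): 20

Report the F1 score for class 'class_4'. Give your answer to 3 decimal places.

Treat 'class_4' as positive and all other classes as negative.
F1 score = 2·TP/(2·TP+FP+FN).
class_4: TP=20, FP=0+3+1+2=6, FN=6+3+5+5=19 → 40/65 = 0.6154

0.615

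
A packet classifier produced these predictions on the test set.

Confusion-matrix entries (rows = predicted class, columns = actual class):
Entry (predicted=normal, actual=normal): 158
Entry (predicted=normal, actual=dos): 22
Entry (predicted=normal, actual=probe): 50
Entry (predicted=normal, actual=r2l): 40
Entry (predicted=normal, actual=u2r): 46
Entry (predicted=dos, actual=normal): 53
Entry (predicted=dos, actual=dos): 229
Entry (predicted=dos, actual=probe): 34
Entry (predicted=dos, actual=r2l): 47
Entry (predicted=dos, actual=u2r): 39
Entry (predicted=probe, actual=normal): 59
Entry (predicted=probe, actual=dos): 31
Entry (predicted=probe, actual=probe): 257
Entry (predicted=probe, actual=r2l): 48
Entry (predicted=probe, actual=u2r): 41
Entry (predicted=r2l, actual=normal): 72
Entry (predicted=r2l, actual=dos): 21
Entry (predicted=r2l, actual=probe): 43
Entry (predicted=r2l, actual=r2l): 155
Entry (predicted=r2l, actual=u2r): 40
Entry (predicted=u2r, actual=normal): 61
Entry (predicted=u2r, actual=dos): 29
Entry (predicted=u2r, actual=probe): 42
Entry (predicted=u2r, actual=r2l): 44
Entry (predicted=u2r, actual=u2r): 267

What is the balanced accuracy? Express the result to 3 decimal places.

Balanced accuracy = mean of per-class recall.
  normal: recall = 158/403 = 0.3921
  dos: recall = 229/332 = 0.6898
  probe: recall = 257/426 = 0.6033
  r2l: recall = 155/334 = 0.4641
  u2r: recall = 267/433 = 0.6166
Mean = (0.3921 + 0.6898 + 0.6033 + 0.4641 + 0.6166) / 5 = 0.553

0.553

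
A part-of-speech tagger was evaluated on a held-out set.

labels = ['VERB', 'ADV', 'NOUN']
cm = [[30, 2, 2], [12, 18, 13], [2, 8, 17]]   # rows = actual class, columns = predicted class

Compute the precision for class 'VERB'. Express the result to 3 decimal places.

Treat 'VERB' as positive and all other classes as negative.
precision = TP/(TP+FP).
VERB: TP=30, FP=12+2=14 → 30/44 = 0.6818

0.682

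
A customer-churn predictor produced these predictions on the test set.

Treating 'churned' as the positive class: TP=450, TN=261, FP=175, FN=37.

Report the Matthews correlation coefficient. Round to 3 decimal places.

0.558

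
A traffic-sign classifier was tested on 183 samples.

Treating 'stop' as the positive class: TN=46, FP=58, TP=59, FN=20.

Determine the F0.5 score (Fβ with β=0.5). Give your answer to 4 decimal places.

0.5393

Fβ = (1+β²)·TP / ((1+β²)·TP + β²·FN + FP), with β²=1/4
= 1.25·59 / (1.25·59 + 0.25·20 + 58) = 0.5393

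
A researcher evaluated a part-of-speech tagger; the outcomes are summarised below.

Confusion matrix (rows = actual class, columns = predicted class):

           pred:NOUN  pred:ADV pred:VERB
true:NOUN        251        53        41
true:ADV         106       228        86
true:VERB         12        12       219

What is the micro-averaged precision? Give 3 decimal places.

0.692

Micro-averaging pools counts across classes: ΣTP=698, ΣFP=310, ΣFN=310.
Micro-precision = TP/(TP+FP) on pooled counts = 0.692 (equals overall accuracy in single-label multiclass).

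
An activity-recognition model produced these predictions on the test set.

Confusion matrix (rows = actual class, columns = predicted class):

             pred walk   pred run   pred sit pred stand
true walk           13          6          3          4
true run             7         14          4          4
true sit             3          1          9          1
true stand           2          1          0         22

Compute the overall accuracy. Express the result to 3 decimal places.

Accuracy = trace / total = (13+14+9+22=58) / 94 = 58/94 = 0.617

0.617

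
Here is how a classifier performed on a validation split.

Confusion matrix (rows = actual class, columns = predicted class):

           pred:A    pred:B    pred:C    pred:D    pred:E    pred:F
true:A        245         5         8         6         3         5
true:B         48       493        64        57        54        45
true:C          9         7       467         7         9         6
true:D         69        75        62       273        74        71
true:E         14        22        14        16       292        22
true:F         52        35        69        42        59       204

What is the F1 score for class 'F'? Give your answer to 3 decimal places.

One-vs-rest for 'F': TP = diagonal; FP = other classes predicted 'F'; FN = 'F' predicted as other.
F1 score = 2·TP/(2·TP+FP+FN).
F: TP=204, FP=5+45+6+71+22=149, FN=52+35+69+42+59=257 → 408/814 = 0.5012

0.501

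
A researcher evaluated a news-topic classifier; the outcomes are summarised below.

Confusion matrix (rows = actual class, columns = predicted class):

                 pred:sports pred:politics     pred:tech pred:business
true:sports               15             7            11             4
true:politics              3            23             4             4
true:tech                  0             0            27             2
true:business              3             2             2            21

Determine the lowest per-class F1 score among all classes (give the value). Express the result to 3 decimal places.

0.517

Per-class F1 score (2·TP/(2·TP+FP+FN)):
  sports: TP=15, FP=3+0+3=6, FN=7+11+4=22 → 30/58 = 0.5172
  politics: TP=23, FP=7+0+2=9, FN=3+4+4=11 → 46/66 = 0.6970
  tech: TP=27, FP=11+4+2=17, FN=0+0+2=2 → 54/73 = 0.7397
  business: TP=21, FP=4+4+2=10, FN=3+2+2=7 → 42/59 = 0.7119
Lowest is class 'sports' with F1 score = 0.517.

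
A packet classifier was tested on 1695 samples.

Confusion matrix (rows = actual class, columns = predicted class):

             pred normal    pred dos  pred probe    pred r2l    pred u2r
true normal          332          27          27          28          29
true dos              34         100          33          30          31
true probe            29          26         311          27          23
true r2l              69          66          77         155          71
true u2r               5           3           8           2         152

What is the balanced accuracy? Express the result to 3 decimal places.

0.637

Balanced accuracy = mean of per-class recall.
  normal: recall = 332/443 = 0.7494
  dos: recall = 100/228 = 0.4386
  probe: recall = 311/416 = 0.7476
  r2l: recall = 155/438 = 0.3539
  u2r: recall = 152/170 = 0.8941
Mean = (0.7494 + 0.4386 + 0.7476 + 0.3539 + 0.8941) / 5 = 0.637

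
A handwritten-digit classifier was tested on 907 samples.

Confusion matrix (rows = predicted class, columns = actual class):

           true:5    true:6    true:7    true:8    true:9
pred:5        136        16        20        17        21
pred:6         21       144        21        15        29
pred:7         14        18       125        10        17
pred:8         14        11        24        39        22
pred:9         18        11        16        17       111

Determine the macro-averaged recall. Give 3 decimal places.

Per-class recall (TP/(TP+FN)):
  5: TP=136, FN=21+14+14+18=67 → 136/203 = 0.6700
  6: TP=144, FN=16+18+11+11=56 → 144/200 = 0.7200
  7: TP=125, FN=20+21+24+16=81 → 125/206 = 0.6068
  8: TP=39, FN=17+15+10+17=59 → 39/98 = 0.3980
  9: TP=111, FN=21+29+17+22=89 → 111/200 = 0.5550
Macro-recall = mean = (0.6700 + 0.7200 + 0.6068 + 0.3980 + 0.5550) / 5 = 0.590

0.590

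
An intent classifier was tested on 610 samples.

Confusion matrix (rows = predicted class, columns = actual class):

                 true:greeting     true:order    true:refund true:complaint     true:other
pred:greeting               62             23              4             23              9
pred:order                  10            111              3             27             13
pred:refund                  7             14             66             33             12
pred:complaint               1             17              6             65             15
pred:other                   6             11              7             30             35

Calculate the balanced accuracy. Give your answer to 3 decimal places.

0.580

Balanced accuracy = mean of per-class recall.
  greeting: recall = 62/86 = 0.7209
  order: recall = 111/176 = 0.6307
  refund: recall = 66/86 = 0.7674
  complaint: recall = 65/178 = 0.3652
  other: recall = 35/84 = 0.4167
Mean = (0.7209 + 0.6307 + 0.7674 + 0.3652 + 0.4167) / 5 = 0.580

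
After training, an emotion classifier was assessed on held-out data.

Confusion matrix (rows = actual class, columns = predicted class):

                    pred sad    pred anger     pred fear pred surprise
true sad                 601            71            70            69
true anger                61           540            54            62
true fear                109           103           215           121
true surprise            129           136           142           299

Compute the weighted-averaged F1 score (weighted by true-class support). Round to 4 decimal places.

0.5855

Per-class F1 score (2·TP/(2·TP+FP+FN)):
  sad: TP=601, FP=61+109+129=299, FN=71+70+69=210 → 1202/1711 = 0.70251
  anger: TP=540, FP=71+103+136=310, FN=61+54+62=177 → 1080/1567 = 0.68922
  fear: TP=215, FP=70+54+142=266, FN=109+103+121=333 → 430/1029 = 0.41788
  surprise: TP=299, FP=69+62+121=252, FN=129+136+142=407 → 598/1257 = 0.47574
Weighted-F1 score = Σ (supportᵢ/N)·F1 scoreᵢ with N=2782: (811/2782)·0.70251 + (717/2782)·0.68922 + (548/2782)·0.41788 + (706/2782)·0.47574 = 0.5855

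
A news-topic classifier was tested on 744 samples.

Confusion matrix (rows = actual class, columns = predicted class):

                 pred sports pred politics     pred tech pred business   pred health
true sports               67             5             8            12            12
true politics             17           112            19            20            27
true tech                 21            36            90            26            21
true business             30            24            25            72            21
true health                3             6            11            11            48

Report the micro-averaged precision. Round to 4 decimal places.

0.5228

Micro-averaging pools counts across classes: ΣTP=389, ΣFP=355, ΣFN=355.
Micro-precision = TP/(TP+FP) on pooled counts = 0.5228 (equals overall accuracy in single-label multiclass).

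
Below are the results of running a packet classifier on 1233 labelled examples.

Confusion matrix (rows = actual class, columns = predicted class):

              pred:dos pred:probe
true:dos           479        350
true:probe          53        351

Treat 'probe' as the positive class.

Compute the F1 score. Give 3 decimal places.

Precision = TP/(TP+FP) = 351/701 = 0.5007
Recall = TP/(TP+FN) = 351/404 = 0.8688
F1 = 2·TP/(2·TP+FP+FN) = 702/1105 = 0.635

0.635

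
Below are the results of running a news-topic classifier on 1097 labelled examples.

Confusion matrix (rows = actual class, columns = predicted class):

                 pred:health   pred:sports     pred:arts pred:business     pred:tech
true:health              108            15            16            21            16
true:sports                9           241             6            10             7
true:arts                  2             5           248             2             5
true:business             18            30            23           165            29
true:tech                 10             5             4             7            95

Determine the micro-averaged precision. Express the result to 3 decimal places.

Micro-averaging pools counts across classes: ΣTP=857, ΣFP=240, ΣFN=240.
Micro-precision = TP/(TP+FP) on pooled counts = 0.781 (equals overall accuracy in single-label multiclass).

0.781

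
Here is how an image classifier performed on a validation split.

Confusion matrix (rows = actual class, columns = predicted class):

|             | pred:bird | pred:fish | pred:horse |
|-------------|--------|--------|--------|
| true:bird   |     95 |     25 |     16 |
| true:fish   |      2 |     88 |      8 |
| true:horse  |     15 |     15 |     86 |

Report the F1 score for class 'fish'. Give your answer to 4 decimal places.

0.7788

Treat 'fish' as positive and all other classes as negative.
F1 score = 2·TP/(2·TP+FP+FN).
fish: TP=88, FP=25+15=40, FN=2+8=10 → 176/226 = 0.77876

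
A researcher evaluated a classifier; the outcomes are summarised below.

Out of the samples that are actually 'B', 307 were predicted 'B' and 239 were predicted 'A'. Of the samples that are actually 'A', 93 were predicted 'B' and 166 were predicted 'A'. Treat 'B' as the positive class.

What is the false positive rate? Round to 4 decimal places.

0.3591

FPR = FP/(FP+TN) = 93/(93+166) = 0.3591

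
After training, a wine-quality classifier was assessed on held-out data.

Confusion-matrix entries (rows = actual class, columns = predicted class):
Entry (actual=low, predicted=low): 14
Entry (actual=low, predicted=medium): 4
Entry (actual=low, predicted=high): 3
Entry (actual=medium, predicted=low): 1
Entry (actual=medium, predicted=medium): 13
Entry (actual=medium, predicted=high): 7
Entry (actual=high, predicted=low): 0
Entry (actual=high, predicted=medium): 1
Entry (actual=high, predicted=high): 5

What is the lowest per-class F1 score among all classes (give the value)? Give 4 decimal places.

0.4762

Per-class F1 score (2·TP/(2·TP+FP+FN)):
  low: TP=14, FP=1+0=1, FN=4+3=7 → 28/36 = 0.77778
  medium: TP=13, FP=4+1=5, FN=1+7=8 → 26/39 = 0.66667
  high: TP=5, FP=3+7=10, FN=0+1=1 → 10/21 = 0.47619
Lowest is class 'high' with F1 score = 0.4762.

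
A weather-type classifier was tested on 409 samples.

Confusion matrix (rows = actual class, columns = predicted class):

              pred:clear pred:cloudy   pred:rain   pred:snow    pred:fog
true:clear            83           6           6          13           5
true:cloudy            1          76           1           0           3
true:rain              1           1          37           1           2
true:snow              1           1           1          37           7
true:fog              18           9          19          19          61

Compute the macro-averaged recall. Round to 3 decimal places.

Per-class recall (TP/(TP+FN)):
  clear: TP=83, FN=6+6+13+5=30 → 83/113 = 0.7345
  cloudy: TP=76, FN=1+1+0+3=5 → 76/81 = 0.9383
  rain: TP=37, FN=1+1+1+2=5 → 37/42 = 0.8810
  snow: TP=37, FN=1+1+1+7=10 → 37/47 = 0.7872
  fog: TP=61, FN=18+9+19+19=65 → 61/126 = 0.4841
Macro-recall = mean = (0.7345 + 0.9383 + 0.8810 + 0.7872 + 0.4841) / 5 = 0.765

0.765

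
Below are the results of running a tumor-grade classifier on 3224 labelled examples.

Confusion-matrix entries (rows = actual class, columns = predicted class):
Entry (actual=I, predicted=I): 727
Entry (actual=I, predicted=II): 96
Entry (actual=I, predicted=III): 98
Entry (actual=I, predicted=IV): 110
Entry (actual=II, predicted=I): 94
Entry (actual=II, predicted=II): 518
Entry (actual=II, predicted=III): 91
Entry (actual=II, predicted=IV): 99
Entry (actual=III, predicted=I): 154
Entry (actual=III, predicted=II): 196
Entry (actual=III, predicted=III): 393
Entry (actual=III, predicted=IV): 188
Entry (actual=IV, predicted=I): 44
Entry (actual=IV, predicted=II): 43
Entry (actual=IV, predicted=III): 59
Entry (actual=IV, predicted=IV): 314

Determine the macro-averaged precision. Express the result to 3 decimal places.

Per-class precision (TP/(TP+FP)):
  I: TP=727, FP=94+154+44=292 → 727/1019 = 0.7134
  II: TP=518, FP=96+196+43=335 → 518/853 = 0.6073
  III: TP=393, FP=98+91+59=248 → 393/641 = 0.6131
  IV: TP=314, FP=110+99+188=397 → 314/711 = 0.4416
Macro-precision = mean = (0.7134 + 0.6073 + 0.6131 + 0.4416) / 4 = 0.594

0.594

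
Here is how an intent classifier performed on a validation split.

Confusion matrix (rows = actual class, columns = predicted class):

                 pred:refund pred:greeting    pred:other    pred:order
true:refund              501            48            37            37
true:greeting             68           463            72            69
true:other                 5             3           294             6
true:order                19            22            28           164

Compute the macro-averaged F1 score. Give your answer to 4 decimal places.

0.7577

Per-class F1 score (2·TP/(2·TP+FP+FN)):
  refund: TP=501, FP=68+5+19=92, FN=48+37+37=122 → 1002/1216 = 0.82401
  greeting: TP=463, FP=48+3+22=73, FN=68+72+69=209 → 926/1208 = 0.76656
  other: TP=294, FP=37+72+28=137, FN=5+3+6=14 → 588/739 = 0.79567
  order: TP=164, FP=37+69+6=112, FN=19+22+28=69 → 328/509 = 0.64440
Macro-F1 score = mean = (0.82401 + 0.76656 + 0.79567 + 0.64440) / 4 = 0.7577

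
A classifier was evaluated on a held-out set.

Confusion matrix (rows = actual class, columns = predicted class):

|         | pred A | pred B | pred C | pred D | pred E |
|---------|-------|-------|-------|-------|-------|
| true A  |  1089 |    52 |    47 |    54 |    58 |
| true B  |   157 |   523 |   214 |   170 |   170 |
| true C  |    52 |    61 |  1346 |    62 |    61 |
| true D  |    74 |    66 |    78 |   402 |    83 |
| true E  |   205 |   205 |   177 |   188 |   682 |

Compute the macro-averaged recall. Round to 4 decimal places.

Per-class recall (TP/(TP+FN)):
  A: TP=1089, FN=52+47+54+58=211 → 1089/1300 = 0.83769
  B: TP=523, FN=157+214+170+170=711 → 523/1234 = 0.42382
  C: TP=1346, FN=52+61+62+61=236 → 1346/1582 = 0.85082
  D: TP=402, FN=74+66+78+83=301 → 402/703 = 0.57183
  E: TP=682, FN=205+205+177+188=775 → 682/1457 = 0.46809
Macro-recall = mean = (0.83769 + 0.42382 + 0.85082 + 0.57183 + 0.46809) / 5 = 0.6305

0.6305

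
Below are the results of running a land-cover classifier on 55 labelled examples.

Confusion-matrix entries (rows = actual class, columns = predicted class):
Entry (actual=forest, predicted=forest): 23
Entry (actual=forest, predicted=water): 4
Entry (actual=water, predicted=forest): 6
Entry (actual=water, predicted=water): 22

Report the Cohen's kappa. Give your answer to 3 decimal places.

0.637

Observed agreement pₒ = trace/N = 45/55 = 0.8182
Expected agreement pₑ = Σ (rowᵢ·colᵢ)/N² = (27·29 + 28·26)/55² = 0.4995
κ = (pₒ − pₑ)/(1 − pₑ) = (0.8182 − 0.4995)/(1 − 0.4995) = 0.637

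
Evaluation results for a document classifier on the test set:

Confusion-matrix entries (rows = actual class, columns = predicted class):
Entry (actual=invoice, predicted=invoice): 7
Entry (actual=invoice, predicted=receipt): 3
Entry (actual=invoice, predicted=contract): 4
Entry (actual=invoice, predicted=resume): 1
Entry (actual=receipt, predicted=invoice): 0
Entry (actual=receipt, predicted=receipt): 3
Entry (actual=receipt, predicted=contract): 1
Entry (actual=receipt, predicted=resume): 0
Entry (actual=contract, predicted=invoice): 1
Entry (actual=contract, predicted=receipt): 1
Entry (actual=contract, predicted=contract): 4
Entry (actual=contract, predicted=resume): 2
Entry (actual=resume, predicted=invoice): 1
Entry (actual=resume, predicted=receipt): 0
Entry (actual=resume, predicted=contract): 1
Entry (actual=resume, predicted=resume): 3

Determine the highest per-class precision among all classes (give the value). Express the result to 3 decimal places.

0.778

Per-class precision (TP/(TP+FP)):
  invoice: TP=7, FP=0+1+1=2 → 7/9 = 0.7778
  receipt: TP=3, FP=3+1+0=4 → 3/7 = 0.4286
  contract: TP=4, FP=4+1+1=6 → 4/10 = 0.4000
  resume: TP=3, FP=1+0+2=3 → 3/6 = 0.5000
Highest is class 'invoice' with precision = 0.778.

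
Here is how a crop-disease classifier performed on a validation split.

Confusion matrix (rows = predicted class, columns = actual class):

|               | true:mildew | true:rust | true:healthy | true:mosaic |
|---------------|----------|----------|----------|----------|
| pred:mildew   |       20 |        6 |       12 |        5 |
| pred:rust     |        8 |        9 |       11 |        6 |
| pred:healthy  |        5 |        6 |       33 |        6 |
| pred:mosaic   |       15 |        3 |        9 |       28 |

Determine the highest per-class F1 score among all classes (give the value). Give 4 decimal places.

0.5739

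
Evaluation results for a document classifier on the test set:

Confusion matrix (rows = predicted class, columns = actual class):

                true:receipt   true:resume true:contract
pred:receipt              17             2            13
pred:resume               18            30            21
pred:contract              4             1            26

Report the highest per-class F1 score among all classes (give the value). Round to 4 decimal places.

Per-class F1 score (2·TP/(2·TP+FP+FN)):
  receipt: TP=17, FP=2+13=15, FN=18+4=22 → 34/71 = 0.47887
  resume: TP=30, FP=18+21=39, FN=2+1=3 → 60/102 = 0.58824
  contract: TP=26, FP=4+1=5, FN=13+21=34 → 52/91 = 0.57143
Highest is class 'resume' with F1 score = 0.5882.

0.5882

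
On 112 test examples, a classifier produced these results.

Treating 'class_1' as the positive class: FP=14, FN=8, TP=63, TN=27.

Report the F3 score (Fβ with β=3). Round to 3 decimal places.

0.880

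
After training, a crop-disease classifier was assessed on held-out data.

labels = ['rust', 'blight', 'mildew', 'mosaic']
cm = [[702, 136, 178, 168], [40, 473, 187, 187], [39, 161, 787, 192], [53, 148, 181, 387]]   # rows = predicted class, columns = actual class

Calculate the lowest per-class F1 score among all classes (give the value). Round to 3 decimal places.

Per-class F1 score (2·TP/(2·TP+FP+FN)):
  rust: TP=702, FP=136+178+168=482, FN=40+39+53=132 → 1404/2018 = 0.6957
  blight: TP=473, FP=40+187+187=414, FN=136+161+148=445 → 946/1805 = 0.5241
  mildew: TP=787, FP=39+161+192=392, FN=178+187+181=546 → 1574/2512 = 0.6266
  mosaic: TP=387, FP=53+148+181=382, FN=168+187+192=547 → 774/1703 = 0.4545
Lowest is class 'mosaic' with F1 score = 0.454.

0.454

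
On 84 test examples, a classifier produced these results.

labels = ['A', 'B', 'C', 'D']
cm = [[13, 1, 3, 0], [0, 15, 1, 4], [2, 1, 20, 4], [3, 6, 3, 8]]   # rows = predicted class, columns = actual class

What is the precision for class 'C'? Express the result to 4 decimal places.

0.7407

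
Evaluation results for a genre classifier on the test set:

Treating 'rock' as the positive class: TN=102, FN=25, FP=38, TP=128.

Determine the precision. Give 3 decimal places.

Precision = TP/(TP+FP) = 128/(128+38) = 128/166 = 0.771

0.771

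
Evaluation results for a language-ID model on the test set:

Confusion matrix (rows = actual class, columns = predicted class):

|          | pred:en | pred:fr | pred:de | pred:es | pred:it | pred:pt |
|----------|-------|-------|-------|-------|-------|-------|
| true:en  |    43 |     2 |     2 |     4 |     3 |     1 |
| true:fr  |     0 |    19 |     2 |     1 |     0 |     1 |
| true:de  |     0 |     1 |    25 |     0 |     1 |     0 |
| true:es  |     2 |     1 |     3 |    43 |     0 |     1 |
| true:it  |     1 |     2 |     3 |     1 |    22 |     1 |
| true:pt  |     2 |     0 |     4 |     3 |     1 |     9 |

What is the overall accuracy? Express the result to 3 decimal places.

Accuracy = trace / total = (43+19+25+43+22+9=161) / 204 = 161/204 = 0.789

0.789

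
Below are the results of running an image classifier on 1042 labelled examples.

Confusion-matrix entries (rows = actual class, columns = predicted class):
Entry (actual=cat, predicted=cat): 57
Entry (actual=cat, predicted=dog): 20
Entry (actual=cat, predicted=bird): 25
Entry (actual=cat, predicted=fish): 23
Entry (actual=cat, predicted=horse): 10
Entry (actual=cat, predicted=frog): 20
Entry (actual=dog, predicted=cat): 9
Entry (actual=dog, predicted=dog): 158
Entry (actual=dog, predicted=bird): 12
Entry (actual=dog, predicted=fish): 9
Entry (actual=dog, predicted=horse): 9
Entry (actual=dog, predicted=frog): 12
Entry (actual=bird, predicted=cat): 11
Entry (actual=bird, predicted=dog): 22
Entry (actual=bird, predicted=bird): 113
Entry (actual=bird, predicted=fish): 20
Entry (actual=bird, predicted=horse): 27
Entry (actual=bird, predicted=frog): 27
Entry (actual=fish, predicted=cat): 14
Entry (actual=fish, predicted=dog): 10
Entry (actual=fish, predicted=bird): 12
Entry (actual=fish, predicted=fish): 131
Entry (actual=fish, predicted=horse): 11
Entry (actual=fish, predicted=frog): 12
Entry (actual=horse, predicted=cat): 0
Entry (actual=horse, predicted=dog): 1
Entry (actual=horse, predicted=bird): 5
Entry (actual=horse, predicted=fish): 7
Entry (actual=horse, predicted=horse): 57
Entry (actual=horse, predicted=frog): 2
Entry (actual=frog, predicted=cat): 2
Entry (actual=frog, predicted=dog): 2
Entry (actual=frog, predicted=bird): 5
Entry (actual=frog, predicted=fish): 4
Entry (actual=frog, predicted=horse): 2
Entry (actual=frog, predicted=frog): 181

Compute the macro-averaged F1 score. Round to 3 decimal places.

Per-class F1 score (2·TP/(2·TP+FP+FN)):
  cat: TP=57, FP=9+11+14+0+2=36, FN=20+25+23+10+20=98 → 114/248 = 0.4597
  dog: TP=158, FP=20+22+10+1+2=55, FN=9+12+9+9+12=51 → 316/422 = 0.7488
  bird: TP=113, FP=25+12+12+5+5=59, FN=11+22+20+27+27=107 → 226/392 = 0.5765
  fish: TP=131, FP=23+9+20+7+4=63, FN=14+10+12+11+12=59 → 262/384 = 0.6823
  horse: TP=57, FP=10+9+27+11+2=59, FN=0+1+5+7+2=15 → 114/188 = 0.6064
  frog: TP=181, FP=20+12+27+12+2=73, FN=2+2+5+4+2=15 → 362/450 = 0.8044
Macro-F1 score = mean = (0.4597 + 0.7488 + 0.5765 + 0.6823 + 0.6064 + 0.8044) / 6 = 0.646

0.646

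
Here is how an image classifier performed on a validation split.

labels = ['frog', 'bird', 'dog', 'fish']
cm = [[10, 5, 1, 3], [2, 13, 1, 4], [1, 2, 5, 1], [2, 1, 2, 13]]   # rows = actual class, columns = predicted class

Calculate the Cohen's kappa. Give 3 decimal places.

Observed agreement pₒ = trace/N = 41/66 = 0.6212
Expected agreement pₑ = Σ (rowᵢ·colᵢ)/N² = (19·15 + 20·21 + 9·9 + 18·21)/66² = 0.2672
κ = (pₒ − pₑ)/(1 − pₑ) = (0.6212 − 0.2672)/(1 − 0.2672) = 0.483

0.483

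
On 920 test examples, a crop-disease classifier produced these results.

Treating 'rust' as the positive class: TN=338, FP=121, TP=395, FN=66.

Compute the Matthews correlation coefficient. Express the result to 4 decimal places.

0.5977

MCC = (TP·TN − FP·FN) / √((TP+FP)(TP+FN)(TN+FP)(TN+FN))
Numerator = 395·338 − 121·66 = 125524
Denominator = √(516·461·459·404) = √44110773936 = 210025.6507
MCC = 125524 / 210025.6507 = 0.5977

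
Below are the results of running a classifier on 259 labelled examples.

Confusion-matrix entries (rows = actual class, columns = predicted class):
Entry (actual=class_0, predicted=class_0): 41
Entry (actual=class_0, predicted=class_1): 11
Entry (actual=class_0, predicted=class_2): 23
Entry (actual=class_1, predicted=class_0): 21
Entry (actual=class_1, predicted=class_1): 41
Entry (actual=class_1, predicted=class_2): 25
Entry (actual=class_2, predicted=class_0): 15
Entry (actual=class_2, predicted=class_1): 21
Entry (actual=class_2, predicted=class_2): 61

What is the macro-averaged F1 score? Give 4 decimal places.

Per-class F1 score (2·TP/(2·TP+FP+FN)):
  class_0: TP=41, FP=21+15=36, FN=11+23=34 → 82/152 = 0.53947
  class_1: TP=41, FP=11+21=32, FN=21+25=46 → 82/160 = 0.51250
  class_2: TP=61, FP=23+25=48, FN=15+21=36 → 122/206 = 0.59223
Macro-F1 score = mean = (0.53947 + 0.51250 + 0.59223) / 3 = 0.5481

0.5481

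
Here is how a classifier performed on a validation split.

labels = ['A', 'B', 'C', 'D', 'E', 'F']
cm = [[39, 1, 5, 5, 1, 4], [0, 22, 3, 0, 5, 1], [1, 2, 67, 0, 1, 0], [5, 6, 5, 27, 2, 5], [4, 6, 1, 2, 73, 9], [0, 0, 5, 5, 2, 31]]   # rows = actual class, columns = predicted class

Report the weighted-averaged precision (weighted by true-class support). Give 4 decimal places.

0.7576

Per-class precision (TP/(TP+FP)):
  A: TP=39, FP=0+1+5+4+0=10 → 39/49 = 0.79592
  B: TP=22, FP=1+2+6+6+0=15 → 22/37 = 0.59459
  C: TP=67, FP=5+3+5+1+5=19 → 67/86 = 0.77907
  D: TP=27, FP=5+0+0+2+5=12 → 27/39 = 0.69231
  E: TP=73, FP=1+5+1+2+2=11 → 73/84 = 0.86905
  F: TP=31, FP=4+1+0+5+9=19 → 31/50 = 0.62000
Weighted-precision = Σ (supportᵢ/N)·precisionᵢ with N=345: (55/345)·0.79592 + (31/345)·0.59459 + (71/345)·0.77907 + (50/345)·0.69231 + (95/345)·0.86905 + (43/345)·0.62000 = 0.7576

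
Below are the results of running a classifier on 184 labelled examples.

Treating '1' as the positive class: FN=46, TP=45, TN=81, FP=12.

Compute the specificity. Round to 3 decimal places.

0.871

Specificity = TN/(TN+FP) = 81/(81+12) = 0.871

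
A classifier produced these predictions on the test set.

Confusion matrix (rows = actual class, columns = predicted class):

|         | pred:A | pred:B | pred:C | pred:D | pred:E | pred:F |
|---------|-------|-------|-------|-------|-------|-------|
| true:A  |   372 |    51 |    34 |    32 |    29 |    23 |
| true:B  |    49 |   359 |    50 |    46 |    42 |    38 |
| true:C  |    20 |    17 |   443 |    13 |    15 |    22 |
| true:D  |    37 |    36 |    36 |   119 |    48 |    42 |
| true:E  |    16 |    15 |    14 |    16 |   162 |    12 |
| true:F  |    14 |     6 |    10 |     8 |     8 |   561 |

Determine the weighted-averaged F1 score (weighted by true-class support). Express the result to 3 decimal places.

Per-class F1 score (2·TP/(2·TP+FP+FN)):
  A: TP=372, FP=49+20+37+16+14=136, FN=51+34+32+29+23=169 → 744/1049 = 0.7092
  B: TP=359, FP=51+17+36+15+6=125, FN=49+50+46+42+38=225 → 718/1068 = 0.6723
  C: TP=443, FP=34+50+36+14+10=144, FN=20+17+13+15+22=87 → 886/1117 = 0.7932
  D: TP=119, FP=32+46+13+16+8=115, FN=37+36+36+48+42=199 → 238/552 = 0.4312
  E: TP=162, FP=29+42+15+48+8=142, FN=16+15+14+16+12=73 → 324/539 = 0.6011
  F: TP=561, FP=23+38+22+42+12=137, FN=14+6+10+8+8=46 → 1122/1305 = 0.8598
Weighted-F1 score = Σ (supportᵢ/N)·F1 scoreᵢ with N=2815: (541/2815)·0.7092 + (584/2815)·0.6723 + (530/2815)·0.7932 + (318/2815)·0.4312 + (235/2815)·0.6011 + (607/2815)·0.8598 = 0.709

0.709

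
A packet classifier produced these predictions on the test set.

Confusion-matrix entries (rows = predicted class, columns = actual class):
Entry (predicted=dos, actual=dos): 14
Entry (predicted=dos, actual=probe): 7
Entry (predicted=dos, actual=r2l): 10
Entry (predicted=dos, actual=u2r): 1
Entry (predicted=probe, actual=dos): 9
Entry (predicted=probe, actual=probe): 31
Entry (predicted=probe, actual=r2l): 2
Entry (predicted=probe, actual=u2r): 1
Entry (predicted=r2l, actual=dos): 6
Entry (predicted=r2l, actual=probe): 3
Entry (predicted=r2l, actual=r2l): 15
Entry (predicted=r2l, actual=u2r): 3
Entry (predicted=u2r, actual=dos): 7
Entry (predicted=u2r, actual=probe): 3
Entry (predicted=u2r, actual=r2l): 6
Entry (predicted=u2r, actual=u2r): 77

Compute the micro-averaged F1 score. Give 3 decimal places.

0.703

Micro-averaging pools counts across classes: ΣTP=137, ΣFP=58, ΣFN=58.
Micro-F1 score = 2·TP/(2·TP+FP+FN) on pooled counts = 0.703 (equals overall accuracy in single-label multiclass).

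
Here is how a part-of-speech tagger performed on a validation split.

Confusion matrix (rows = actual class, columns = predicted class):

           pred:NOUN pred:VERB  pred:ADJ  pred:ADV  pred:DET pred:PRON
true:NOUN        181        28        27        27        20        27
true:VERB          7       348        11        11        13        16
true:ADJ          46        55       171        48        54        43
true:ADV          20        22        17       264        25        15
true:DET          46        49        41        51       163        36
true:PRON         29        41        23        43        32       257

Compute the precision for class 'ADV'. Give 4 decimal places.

One-vs-rest for 'ADV': TP = diagonal; FP = other classes predicted 'ADV'; FN = 'ADV' predicted as other.
precision = TP/(TP+FP).
ADV: TP=264, FP=27+11+48+51+43=180 → 264/444 = 0.59459

0.5946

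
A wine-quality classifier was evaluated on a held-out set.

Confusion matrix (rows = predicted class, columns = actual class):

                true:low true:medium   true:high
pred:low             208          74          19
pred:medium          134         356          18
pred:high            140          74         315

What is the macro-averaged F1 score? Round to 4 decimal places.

0.6500

Per-class F1 score (2·TP/(2·TP+FP+FN)):
  low: TP=208, FP=74+19=93, FN=134+140=274 → 416/783 = 0.53129
  medium: TP=356, FP=134+18=152, FN=74+74=148 → 712/1012 = 0.70356
  high: TP=315, FP=140+74=214, FN=19+18=37 → 630/881 = 0.71510
Macro-F1 score = mean = (0.53129 + 0.70356 + 0.71510) / 3 = 0.6500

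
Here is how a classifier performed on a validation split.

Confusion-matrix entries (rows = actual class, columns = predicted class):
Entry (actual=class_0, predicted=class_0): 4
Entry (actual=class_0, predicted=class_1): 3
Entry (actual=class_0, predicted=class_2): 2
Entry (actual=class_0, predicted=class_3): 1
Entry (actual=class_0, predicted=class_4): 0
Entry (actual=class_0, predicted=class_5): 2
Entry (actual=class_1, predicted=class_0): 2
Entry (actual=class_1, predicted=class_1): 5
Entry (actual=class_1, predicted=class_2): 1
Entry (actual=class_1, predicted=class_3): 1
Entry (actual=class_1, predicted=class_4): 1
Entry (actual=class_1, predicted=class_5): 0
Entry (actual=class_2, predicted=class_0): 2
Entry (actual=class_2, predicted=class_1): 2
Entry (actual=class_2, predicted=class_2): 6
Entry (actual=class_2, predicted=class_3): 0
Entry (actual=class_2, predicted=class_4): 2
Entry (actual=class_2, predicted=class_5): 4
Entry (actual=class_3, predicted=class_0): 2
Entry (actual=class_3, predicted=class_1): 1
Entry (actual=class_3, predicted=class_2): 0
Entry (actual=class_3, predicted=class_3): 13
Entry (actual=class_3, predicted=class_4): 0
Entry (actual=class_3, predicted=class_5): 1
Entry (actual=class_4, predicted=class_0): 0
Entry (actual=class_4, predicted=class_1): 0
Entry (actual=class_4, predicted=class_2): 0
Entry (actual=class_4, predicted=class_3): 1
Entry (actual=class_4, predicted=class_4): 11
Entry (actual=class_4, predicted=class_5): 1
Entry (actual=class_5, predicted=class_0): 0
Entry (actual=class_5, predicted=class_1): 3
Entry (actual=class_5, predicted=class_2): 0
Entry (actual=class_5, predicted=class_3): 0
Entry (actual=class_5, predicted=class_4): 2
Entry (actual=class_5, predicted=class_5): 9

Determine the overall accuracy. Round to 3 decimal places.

Accuracy = trace / total = (4+5+6+13+11+9=48) / 82 = 48/82 = 0.585

0.585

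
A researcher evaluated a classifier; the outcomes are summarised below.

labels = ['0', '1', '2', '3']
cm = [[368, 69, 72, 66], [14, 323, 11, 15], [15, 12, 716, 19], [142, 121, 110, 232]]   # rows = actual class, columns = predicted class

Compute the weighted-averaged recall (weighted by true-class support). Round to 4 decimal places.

Per-class recall (TP/(TP+FN)):
  0: TP=368, FN=69+72+66=207 → 368/575 = 0.64000
  1: TP=323, FN=14+11+15=40 → 323/363 = 0.88981
  2: TP=716, FN=15+12+19=46 → 716/762 = 0.93963
  3: TP=232, FN=142+121+110=373 → 232/605 = 0.38347
Weighted-recall = Σ (supportᵢ/N)·recallᵢ with N=2305: (575/2305)·0.64000 + (363/2305)·0.88981 + (762/2305)·0.93963 + (605/2305)·0.38347 = 0.7111

0.7111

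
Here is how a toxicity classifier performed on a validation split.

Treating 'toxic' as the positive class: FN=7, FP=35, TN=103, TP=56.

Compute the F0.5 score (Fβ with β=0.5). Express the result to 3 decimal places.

0.656

Fβ = (1+β²)·TP / ((1+β²)·TP + β²·FN + FP), with β²=1/4
= 1.25·56 / (1.25·56 + 0.25·7 + 35) = 0.656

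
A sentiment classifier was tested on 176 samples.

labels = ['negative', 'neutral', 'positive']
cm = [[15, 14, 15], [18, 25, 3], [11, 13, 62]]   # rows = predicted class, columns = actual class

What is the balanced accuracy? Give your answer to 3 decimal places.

0.532

Balanced accuracy = mean of per-class recall.
  negative: recall = 15/44 = 0.3409
  neutral: recall = 25/52 = 0.4808
  positive: recall = 62/80 = 0.7750
Mean = (0.3409 + 0.4808 + 0.7750) / 3 = 0.532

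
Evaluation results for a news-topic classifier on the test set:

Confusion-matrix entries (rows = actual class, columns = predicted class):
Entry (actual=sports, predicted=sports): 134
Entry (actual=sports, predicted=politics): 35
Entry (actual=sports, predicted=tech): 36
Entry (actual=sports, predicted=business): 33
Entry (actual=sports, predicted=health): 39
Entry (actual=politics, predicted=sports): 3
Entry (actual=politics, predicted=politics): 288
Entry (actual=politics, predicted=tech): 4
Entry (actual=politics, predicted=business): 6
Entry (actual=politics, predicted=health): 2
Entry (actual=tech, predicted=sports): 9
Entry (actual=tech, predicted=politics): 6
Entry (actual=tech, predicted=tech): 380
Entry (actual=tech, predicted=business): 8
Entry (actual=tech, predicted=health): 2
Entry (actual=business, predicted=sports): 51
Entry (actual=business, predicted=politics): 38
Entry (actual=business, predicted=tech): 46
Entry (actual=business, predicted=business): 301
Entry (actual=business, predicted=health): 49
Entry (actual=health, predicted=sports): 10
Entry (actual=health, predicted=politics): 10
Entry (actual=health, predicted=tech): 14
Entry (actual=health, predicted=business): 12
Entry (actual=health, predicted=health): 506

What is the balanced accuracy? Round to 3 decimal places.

Balanced accuracy = mean of per-class recall.
  sports: recall = 134/277 = 0.4838
  politics: recall = 288/303 = 0.9505
  tech: recall = 380/405 = 0.9383
  business: recall = 301/485 = 0.6206
  health: recall = 506/552 = 0.9167
Mean = (0.4838 + 0.9505 + 0.9383 + 0.6206 + 0.9167) / 5 = 0.782

0.782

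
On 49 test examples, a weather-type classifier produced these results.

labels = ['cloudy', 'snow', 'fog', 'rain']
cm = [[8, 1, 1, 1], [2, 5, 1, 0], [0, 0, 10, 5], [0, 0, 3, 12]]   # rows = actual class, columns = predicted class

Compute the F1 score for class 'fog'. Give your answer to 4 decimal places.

One-vs-rest for 'fog': TP = diagonal; FP = other classes predicted 'fog'; FN = 'fog' predicted as other.
F1 score = 2·TP/(2·TP+FP+FN).
fog: TP=10, FP=1+1+3=5, FN=0+0+5=5 → 20/30 = 0.66667

0.6667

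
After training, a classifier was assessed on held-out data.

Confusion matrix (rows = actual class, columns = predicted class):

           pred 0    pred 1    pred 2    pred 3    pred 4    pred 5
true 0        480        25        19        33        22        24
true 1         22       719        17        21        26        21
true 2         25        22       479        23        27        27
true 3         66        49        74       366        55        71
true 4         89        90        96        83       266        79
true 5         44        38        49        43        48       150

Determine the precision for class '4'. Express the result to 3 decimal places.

0.599

Treat '4' as positive and all other classes as negative.
precision = TP/(TP+FP).
4: TP=266, FP=22+26+27+55+48=178 → 266/444 = 0.5991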